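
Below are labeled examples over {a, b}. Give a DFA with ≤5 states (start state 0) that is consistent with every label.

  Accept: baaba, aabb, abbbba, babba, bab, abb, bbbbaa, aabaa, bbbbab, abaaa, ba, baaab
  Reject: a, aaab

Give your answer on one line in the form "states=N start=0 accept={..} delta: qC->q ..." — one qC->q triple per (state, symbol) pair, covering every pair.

State merging on the prefix tree: take the shortest (then alphabetical) example prefix whose next move is undefined and point that move at state 0, else 1, else 2, ...; a target is out if some Accept/Reject pair would then sit in one state with the same input left (inseparable). If every existing state is out, open a new one.
a: 0a undefined. 0a->0: ok.
b: 0b undefined. 0b->0: no, baaba/a meet in 0. Open state 1: 0b->1.
ba: 1a undefined. 1a->0: no, baaba/a meet in 0. 1a->1: no, aabaa/aaab meet in 1. Open state 2: 1a->2.
bb: 1b undefined. 1b->0: no, aabb/a meet in 0. 1b->1: no, aabb/aaab meet in 1. 1b->2: ok.
baa: 2a undefined. 2a->0: no, aabaa/a meet in 0. 2a->1: no, baaba/aaab meet in 1. 2a->2: ok.
bab: 2b undefined. 2b->0: no, baaba/a meet in 0. 2b->1: no, bab/aaab meet in 1. 2b->2: ok.
All examples now run through 3 states with every (state, symbol) defined. Accept strings end in {2}, Reject strings end in {0,1}; accept={2}.

states=3 start=0 accept={2} delta: 0a->0 0b->1 1a->2 1b->2 2a->2 2b->2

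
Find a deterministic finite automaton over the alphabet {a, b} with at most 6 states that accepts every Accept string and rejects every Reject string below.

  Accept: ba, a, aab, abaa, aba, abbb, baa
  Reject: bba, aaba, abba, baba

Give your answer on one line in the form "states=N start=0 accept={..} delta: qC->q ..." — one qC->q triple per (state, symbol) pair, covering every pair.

states=4 start=0 accept={1,2,3} delta: 0a->1 0b->2 1a->2 1b->2 2a->2 2b->3 3a->0 3b->1

State merging on the prefix tree: take the shortest (then alphabetical) example prefix whose next move is undefined and point that move at state 0, else 1, else 2, ...; a target is out if some Accept/Reject pair would then sit in one state with the same input left (inseparable). If every existing state is out, open a new one.
a: 0a undefined. 0a->0: no, ba/aaba meet in 0 with "ba" left. Open state 1: 0a->1.
b: 0b undefined. 0b->0: no, ba/bba meet in 1. 0b->1: no, aba/bba meet in 1 with "ba" left. Open state 2: 0b->2.
aa: 1a undefined. 1a->0: no, ba/aaba meet in 2 with "a" left. 1a->1: no, aba/aaba meet in 1 with "ba" left. 1a->2: ok.
ab: 1b undefined. 1b->0: no, ba/abba meet in 2 with "a" left. 1b->1: no, aba/abba meet in 2. 1b->2: ok.
ba: 2a undefined. 2a->0: no, ba/baba meet in 0. 2a->1: no, ba/baba meet in 1. 2a->2: ok.
bb: 2b undefined. 2b->0: no, a/bba meet in 1. 2b->1: no, ba/bba meet in 2. 2b->2: no, ba/bba meet in 2. Open state 3: 2b->3.
bba: 3a undefined. 3a->0: ok.
abbb: 3b undefined. 3b->0: no, abbb/bba meet in 0. 3b->1: ok.
All examples now run through 4 states with every (state, symbol) defined. Accept strings end in {1,2,3}, Reject strings end in {0}; accept={1,2,3}.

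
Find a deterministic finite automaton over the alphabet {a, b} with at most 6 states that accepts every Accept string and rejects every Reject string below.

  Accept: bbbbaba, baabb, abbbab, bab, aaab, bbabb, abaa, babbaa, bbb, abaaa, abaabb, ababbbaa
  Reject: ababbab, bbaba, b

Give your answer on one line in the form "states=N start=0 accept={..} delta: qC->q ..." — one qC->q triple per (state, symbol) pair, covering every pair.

states=6 start=0 accept={2,3,4,5} delta: 0a->1 0b->1 1a->1 1b->2 2a->3 2b->3 3a->2 3b->4 4a->1 4b->5 5a->0 5b->2

Fold the examples into a partial DFA from state 0: repeatedly fix the first undefined (state, symbol) met by the shortest-then-alphabetical prefix, trying targets in increasing order and rejecting any under which an Accept and a Reject string meet in one state with the same remainder; add a state when all current targets are rejected. Accepting states are where Accept strings end.
a: 0a undefined. 0a->0: no, aaab/b meet in 0 with "b" left. Open state 1: 0a->1.
b: 0b undefined. 0b->0: no, bbbbaba/bbaba meet in 1 with "ba" left. 0b->1: ok.
aa: 1a undefined. 1a->0: no, bab/b meet in 1. 1a->1: ok.
ab: 1b undefined. 1b->0: no, bbbbaba/bbaba meet in 1. 1b->1: no, bbbbaba/ababbab meet in 1. Open state 2: 1b->2.
aba: 2a undefined. 2a->0: no, abaa/ababbab meet in 1. 2a->1: no, abaa/bbaba meet in 1. 2a->2: no, abbbab/ababbab meet in 2 with "bbab" left. Open state 3: 2a->3.
abb: 2b undefined. 2b->0: no, babbaa/b meet in 1. 2b->1: no, bbbbaba/bbaba meet in 3 with "ba" left. 2b->2: no, bbbbaba/bbaba meet in 3 with "ba" left. 2b->3: ok.
abaa: 3a undefined. 3a->0: no, babbaa/b meet in 1. 3a->1: no, abaa/b meet in 1. 3a->2: ok.
abab: 3b undefined. 3b->0: no, abbbab/ababbab meet in 2. 3b->1: no, abaabb/ababbab meet in 1. 3b->2: no, bbbbaba/ababbab meet in 3. 3b->3: no, bbbbaba/bbaba meet in 2. Open state 4: 3b->4.
ababb: 4b undefined. 4b->0: no, bab/ababbab meet in 2. 4b->1: no, bab/ababbab meet in 2. 4b->2: no, abaabb/ababbab meet in 4. 4b->3: no, baabb/ababbab meet in 3. 4b->4: no, abbbab/ababbab meet in 4 with "ab" left. Open state 5: 4b->5.
abbba: 4a undefined. 4a->0: no, bbbbaba/b meet in 1. 4a->1: ok.
ababba: 5a undefined. 5a->0: ok.
ababbb: 5b undefined. 5b->0: no, ababbbaa/ababbab meet in 1. 5b->1: no, ababbbaa/ababbab meet in 1. 5b->2: ok.
All examples now run through 6 states with every (state, symbol) defined. Accept strings end in {2,3,4,5}, Reject strings end in {1}; accept={2,3,4,5}.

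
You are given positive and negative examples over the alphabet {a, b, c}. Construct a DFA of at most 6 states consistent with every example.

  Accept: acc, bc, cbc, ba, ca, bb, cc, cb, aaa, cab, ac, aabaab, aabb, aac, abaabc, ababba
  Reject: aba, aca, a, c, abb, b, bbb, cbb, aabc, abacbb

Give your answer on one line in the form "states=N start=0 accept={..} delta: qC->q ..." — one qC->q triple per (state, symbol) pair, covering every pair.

states=6 start=0 accept={0,2,3,4} delta: 0a->1 0b->1 0c->1 1a->2 1b->3 1c->3 2a->0 2b->4 2c->0 3a->5 3b->1 3c->0 4a->0 4b->0 4c->1 5a->0 5b->0 5c->1

State merging on the prefix tree: take the shortest (then alphabetical) example prefix whose next move is undefined and point that move at state 0, else 1, else 2, ...; a target is out if some Accept/Reject pair would then sit in one state with the same input left (inseparable). If every existing state is out, open a new one.
a: 0a undefined. 0a->0: no, bc/aabc meet in 0 with "bc" left. Open state 1: 0a->1.
b: 0b undefined. 0b->0: no, bc/c meet in 0 with "c" left. 0b->1: ok.
c: 0c undefined. 0c->0: no, ca/a meet in 1. 0c->1: ok.
aa: 1a undefined. 1a->0: no, bc/aabc meet in 1 with "c" left. 1a->1: no, cbc/aabc meet in 1 with "bc" left. Open state 2: 1a->2.
ab: 1b undefined. 1b->0: no, cbc/aba meet in 1. 1b->1: no, ba/aba meet in 2. 1b->2: no, aaa/aba meet in 2 with "a" left. Open state 3: 1b->3.
ac: 1c undefined. 1c->0: no, acc/aca meet in 1. 1c->1: no, acc/a meet in 1. 1c->2: no, aaa/aca meet in 2 with "a" left. 1c->3: ok.
aaa: 2a undefined. 2a->0: ok.
aab: 2b undefined. 2b->0: no, aabb/a meet in 1. 2b->1: no, bc/aabc meet in 3. 2b->2: no, aac/aabc meet in 2 with "c" left. 2b->3: no, acc/aabc meet in 3 with "c" left. Open state 4: 2b->4.
aac: 2c undefined. 2c->0: ok.
aba: 3a undefined. 3a->0: no, aaa/aba meet in 0. 3a->1: no, abaabc/aabc meet in 4 with "c" left. 3a->2: no, bc/abacbb meet in 3. 3a->3: no, bc/aba meet in 3. 3a->4: no, cab/aba meet in 4. Open state 5: 3a->5.
abb: 3b undefined. 3b->0: no, aaa/abb meet in 0. 3b->1: ok.
acc: 3c undefined. 3c->0: ok.
aaba: 4a undefined. 4a->0: ok.
aabb: 4b undefined. 4b->0: ok.
aabc: 4c undefined. 4c->0: no, acc/aabc meet in 0. 4c->1: ok.
abaa: 5a undefined. 5a->0: ok.
abab: 5b undefined. 5b->0: ok.
abac: 5c undefined. 5c->0: no, bc/abacbb meet in 3. 5c->1: ok.
All examples now run through 6 states with every (state, symbol) defined. Accept strings end in {0,2,3,4}, Reject strings end in {1,5}; accept={0,2,3,4}.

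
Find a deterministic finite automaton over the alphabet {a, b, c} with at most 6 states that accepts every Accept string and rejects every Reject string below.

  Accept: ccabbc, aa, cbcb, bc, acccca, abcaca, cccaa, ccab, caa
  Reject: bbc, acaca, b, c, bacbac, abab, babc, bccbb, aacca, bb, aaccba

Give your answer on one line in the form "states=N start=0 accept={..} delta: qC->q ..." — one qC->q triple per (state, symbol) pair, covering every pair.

states=5 start=0 accept={0,3} delta: 0a->0 0b->1 0c->1 1a->2 1b->2 1c->3 2a->0 2b->2 2c->4 3a->4 3b->1 3c->4 4a->2 4b->0 4c->0

Fold the examples into a partial DFA from state 0: repeatedly fix the first undefined (state, symbol) met by the shortest-then-alphabetical prefix, trying targets in increasing order and rejecting any under which an Accept and a Reject string meet in one state with the same remainder; add a state when all current targets are rejected. Accepting states are where Accept strings end.
a: 0a undefined. 0a->0: ok.
b: 0b undefined. 0b->0: no, aa/b meet in 0. Open state 1: 0b->1.
c: 0c undefined. 0c->0: no, ccabbc/bbc meet in 1 with "bc" left. 0c->1: ok.
ba: 1a undefined. 1a->0: no, aa/acaca meet in 0. 1a->1: no, caa/b meet in 1. Open state 2: 1a->2.
bb: 1b undefined. 1b->0: no, aa/bb meet in 0. 1b->1: no, bc/bbc meet in 1 with "c" left. 1b->2: ok.
bc: 1c undefined. 1c->0: no, ccabbc/bbc meet in 2 with "c" left. 1c->1: no, bc/b meet in 1. 1c->2: no, bc/bb meet in 2. Open state 3: 1c->3.
bab: 2b undefined. 2b->0: no, aa/abab meet in 0. 2b->1: no, bc/babc meet in 3. 2b->2: ok.
bac: 2c undefined. 2c->0: no, aa/bbc meet in 0. 2c->1: no, cbcb/acaca meet in 2. 2c->2: no, cbcb/bbc meet in 2. 2c->3: no, bc/bbc meet in 3. Open state 4: 2c->4.
bcc: 3c undefined. 3c->0: no, acccca/abab meet in 2. 3c->1: no, acccca/aacca meet in 3 with "a" left. 3c->2: no, acccca/acaca meet in 4 with "a" left. 3c->3: no, acccca/aacca meet in 3 with "a" left. 3c->4: ok.
caa: 2a undefined. 2a->0: ok.
cca: 3a undefined. 3a->0: no, ccabbc/bbc meet in 4. 3a->1: no, ccabbc/bbc meet in 4. 3a->2: no, ccabbc/bbc meet in 4. 3a->3: no, bc/aacca meet in 3. 3a->4: ok.
bacb: 4b undefined. 4b->0: ok.
ccca: 4a undefined. 4a->0: no, aa/acaca meet in 0. 4a->1: no, cccaa/abab meet in 2. 4a->2: ok.
aaccb: 3b undefined. 3b->0: no, aa/aaccba meet in 0. 3b->1: ok.
abcac: 4c undefined. 4c->0: ok.
All examples now run through 5 states with every (state, symbol) defined. Accept strings end in {0,3}, Reject strings end in {1,2,4}; accept={0,3}.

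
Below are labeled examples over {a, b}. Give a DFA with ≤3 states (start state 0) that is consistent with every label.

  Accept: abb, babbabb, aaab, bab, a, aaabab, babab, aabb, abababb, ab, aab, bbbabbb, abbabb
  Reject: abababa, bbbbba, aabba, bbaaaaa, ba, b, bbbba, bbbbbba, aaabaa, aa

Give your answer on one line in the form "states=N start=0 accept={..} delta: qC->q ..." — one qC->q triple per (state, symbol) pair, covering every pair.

states=3 start=0 accept={1} delta: 0a->1 0b->2 1a->2 1b->1 2a->2 2b->1

State merging on the prefix tree: take the shortest (then alphabetical) example prefix whose next move is undefined and point that move at state 0, else 1, else 2, ...; a target is out if some Accept/Reject pair would then sit in one state with the same input left (inseparable). If every existing state is out, open a new one.
a: 0a undefined. 0a->0: no, aaab/b meet in 0 with "b" left. Open state 1: 0a->1.
b: 0b undefined. 0b->0: no, a/bbbbba meet in 1. 0b->1: no, a/b meet in 1. Open state 2: 0b->2.
aa: 1a undefined. 1a->0: no, aab/b meet in 2. 1a->1: no, a/aa meet in 1. 1a->2: ok.
ab: 1b undefined. 1b->0: no, abb/b meet in 2. 1b->1: ok.
ba: 2a undefined. 2a->0: no, abb/aaabaa meet in 1. 2a->1: no, abb/ba meet in 1. 2a->2: ok.
bb: 2b undefined. 2b->0: no, abb/bbbba meet in 1. 2b->1: ok.
All examples now run through 3 states with every (state, symbol) defined. Accept strings end in {1}, Reject strings end in {2}; accept={1}.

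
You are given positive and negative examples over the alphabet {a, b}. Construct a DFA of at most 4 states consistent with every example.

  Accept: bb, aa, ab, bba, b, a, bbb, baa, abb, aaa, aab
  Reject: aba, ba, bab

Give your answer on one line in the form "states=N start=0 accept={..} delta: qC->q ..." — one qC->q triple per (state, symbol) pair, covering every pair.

Grow the machine one transition at a time. Run the examples from 0; the earliest place one falls off (shortest prefix, ties alphabetical) gets sent to the lowest-numbered state that keeps every Accept/Reject pair distinguishable — a pair clashes when both reach the same state with identical unread suffix — and to a fresh state only if none does.
a: 0a undefined. 0a->0: ok.
b: 0b undefined. 0b->0: no, bb/aba meet in 0. Open state 1: 0b->1.
ba: 1a undefined. 1a->0: no, aa/aba meet in 0. 1a->1: no, bb/bab meet in 1 with "b" left. Open state 2: 1a->2.
bb: 1b undefined. 1b->0: ok.
baa: 2a undefined. 2a->0: ok.
bab: 2b undefined. 2b->0: no, bb/bab meet in 0. 2b->1: no, ab/bab meet in 1. 2b->2: ok.
All examples now run through 3 states with every (state, symbol) defined. Accept strings end in {0,1}, Reject strings end in {2}; accept={0,1}.

states=3 start=0 accept={0,1} delta: 0a->0 0b->1 1a->2 1b->0 2a->0 2b->2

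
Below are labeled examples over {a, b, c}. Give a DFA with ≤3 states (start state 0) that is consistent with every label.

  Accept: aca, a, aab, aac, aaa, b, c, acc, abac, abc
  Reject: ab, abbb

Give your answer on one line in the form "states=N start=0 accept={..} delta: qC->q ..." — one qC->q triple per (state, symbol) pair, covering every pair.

Fold the examples into a partial DFA from state 0: repeatedly fix the first undefined (state, symbol) met by the shortest-then-alphabetical prefix, trying targets in increasing order and rejecting any under which an Accept and a Reject string meet in one state with the same remainder; add a state when all current targets are rejected. Accepting states are where Accept strings end.
a: 0a undefined. 0a->0: no, aab/ab meet in 0 with "b" left. Open state 1: 0a->1.
b: 0b undefined. 0b->0: ok.
c: 0c undefined. 0c->0: ok.
aa: 1a undefined. 1a->0: ok.
ab: 1b undefined. 1b->0: no, aab/ab meet in 0. 1b->1: no, a/ab meet in 1. Open state 2: 1b->2.
ac: 1c undefined. 1c->0: ok.
aba: 2a undefined. 2a->0: ok.
abb: 2b undefined. 2b->0: no, aab/abbb meet in 0. 2b->1: ok.
abc: 2c undefined. 2c->0: ok.
All examples now run through 3 states with every (state, symbol) defined. Accept strings end in {0,1}, Reject strings end in {2}; accept={0,1}.

states=3 start=0 accept={0,1} delta: 0a->1 0b->0 0c->0 1a->0 1b->2 1c->0 2a->0 2b->1 2c->0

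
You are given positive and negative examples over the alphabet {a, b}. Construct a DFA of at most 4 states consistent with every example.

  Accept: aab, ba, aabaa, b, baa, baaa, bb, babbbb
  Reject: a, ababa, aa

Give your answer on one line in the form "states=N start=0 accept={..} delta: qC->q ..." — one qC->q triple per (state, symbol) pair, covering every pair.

states=3 start=0 accept={1,2} delta: 0a->0 0b->1 1a->1 1b->2 2a->0 2b->0

Fold the examples into a partial DFA from state 0: repeatedly fix the first undefined (state, symbol) met by the shortest-then-alphabetical prefix, trying targets in increasing order and rejecting any under which an Accept and a Reject string meet in one state with the same remainder; add a state when all current targets are rejected. Accepting states are where Accept strings end.
a: 0a undefined. 0a->0: ok.
b: 0b undefined. 0b->0: no, aab/a meet in 0. Open state 1: 0b->1.
ba: 1a undefined. 1a->0: no, ba/a meet in 0. 1a->1: ok.
bb: 1b undefined. 1b->0: no, bb/a meet in 0. 1b->1: no, aab/ababa meet in 1. Open state 2: 1b->2.
babb: 2b undefined. 2b->0: ok.
ababa: 2a undefined. 2a->0: ok.
All examples now run through 3 states with every (state, symbol) defined. Accept strings end in {1,2}, Reject strings end in {0}; accept={1,2}.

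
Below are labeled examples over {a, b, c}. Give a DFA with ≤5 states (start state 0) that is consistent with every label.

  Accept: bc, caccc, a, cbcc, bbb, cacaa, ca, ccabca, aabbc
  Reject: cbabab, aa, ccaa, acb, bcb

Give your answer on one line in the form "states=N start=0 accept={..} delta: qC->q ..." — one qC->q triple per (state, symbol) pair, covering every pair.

Fold the examples into a partial DFA from state 0: repeatedly fix the first undefined (state, symbol) met by the shortest-then-alphabetical prefix, trying targets in increasing order and rejecting any under which an Accept and a Reject string meet in one state with the same remainder; add a state when all current targets are rejected. Accepting states are where Accept strings end.
a: 0a undefined. 0a->0: no, a/aa meet in 0. Open state 1: 0a->1.
b: 0b undefined. 0b->0: ok.
c: 0c undefined. 0c->0: no, bc/bcb meet in 0. 0c->1: no, ca/aa meet in 1 with "a" left. Open state 2: 0c->2.
aa: 1a undefined. 1a->0: no, bbb/aa meet in 0. 1a->1: no, a/aa meet in 1. 1a->2: no, bc/aa meet in 2. Open state 3: 1a->3.
ac: 1c undefined. 1c->0: no, bbb/acb meet in 0. 1c->1: ok.
ca: 2a undefined. 2a->0: ok.
cb: 2b undefined. 2b->0: no, bbb/bcb meet in 0. 2b->1: no, a/bcb meet in 1. 2b->2: no, bc/bcb meet in 2. 2b->3: ok.
cc: 2c undefined. 2c->0: ok.
aab: 3b undefined. 3b->0: ok.
acb: 1b undefined. 1b->0: no, bbb/acb meet in 0. 1b->1: no, a/acb meet in 1. 1b->2: no, bc/acb meet in 2. 1b->3: ok.
cba: 3a undefined. 3a->0: ok.
cbc: 3c undefined. 3c->0: ok.
All examples now run through 4 states with every (state, symbol) defined. Accept strings end in {0,1,2}, Reject strings end in {3}; accept={0,1,2}.

states=4 start=0 accept={0,1,2} delta: 0a->1 0b->0 0c->2 1a->3 1b->3 1c->1 2a->0 2b->3 2c->0 3a->0 3b->0 3c->0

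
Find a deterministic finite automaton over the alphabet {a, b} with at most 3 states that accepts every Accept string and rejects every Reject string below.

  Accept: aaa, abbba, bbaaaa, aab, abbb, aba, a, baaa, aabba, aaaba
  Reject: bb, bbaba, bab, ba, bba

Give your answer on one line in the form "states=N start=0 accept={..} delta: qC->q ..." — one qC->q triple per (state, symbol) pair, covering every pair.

states=3 start=0 accept={1} delta: 0a->1 0b->2 1a->1 1b->1 2a->0 2b->2

Grow the machine one transition at a time. Run the examples from 0; the earliest place one falls off (shortest prefix, ties alphabetical) gets sent to the lowest-numbered state that keeps every Accept/Reject pair distinguishable — a pair clashes when both reach the same state with identical unread suffix — and to a fresh state only if none does.
a: 0a undefined. 0a->0: no, aba/ba meet in 0 with "ba" left. Open state 1: 0a->1.
b: 0b undefined. 0b->0: no, aba/bbaba meet in 1 with "ba" left. 0b->1: no, aab/bab meet in 1 with "ab" left. Open state 2: 0b->2.
aa: 1a undefined. 1a->0: no, aabba/bba meet in 2 with "ba" left. 1a->1: ok.
ab: 1b undefined. 1b->0: no, abbba/bba meet in 2 with "ba" left. 1b->1: ok.
ba: 2a undefined. 2a->0: ok.
bb: 2b undefined. 2b->0: no, aaa/bbaba meet in 1. 2b->1: no, aaa/bb meet in 1. 2b->2: ok.
All examples now run through 3 states with every (state, symbol) defined. Accept strings end in {1}, Reject strings end in {0,2}; accept={1}.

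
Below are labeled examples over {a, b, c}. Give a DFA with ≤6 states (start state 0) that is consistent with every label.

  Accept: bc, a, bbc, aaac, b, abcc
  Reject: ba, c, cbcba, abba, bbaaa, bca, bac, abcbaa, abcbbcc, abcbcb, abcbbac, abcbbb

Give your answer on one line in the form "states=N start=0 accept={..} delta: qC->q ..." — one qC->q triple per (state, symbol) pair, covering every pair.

State merging on the prefix tree: take the shortest (then alphabetical) example prefix whose next move is undefined and point that move at state 0, else 1, else 2, ...; a target is out if some Accept/Reject pair would then sit in one state with the same input left (inseparable). If every existing state is out, open a new one.
a: 0a undefined. 0a->0: no, aaac/c meet in 0 with "c" left. Open state 1: 0a->1.
b: 0b undefined. 0b->0: no, bc/c meet in 0 with "c" left. 0b->1: ok.
c: 0c undefined. 0c->0: ok.
aa: 1a undefined. 1a->0: ok.
ab: 1b undefined. 1b->0: no, bc/abcbbac meet in 1 with "c" left. 1b->1: ok.
bc: 1c undefined. 1c->0: no, bc/ba meet in 0. 1c->1: no, bc/abcbaa meet in 1. Open state 2: 1c->2.
bca: 2a undefined. 2a->0: ok.
abcb: 2b undefined. 2b->0: no, a/cbcba meet in 1. 2b->1: no, a/abcbaa meet in 1. 2b->2: no, bc/abcbbb meet in 2. Open state 3: 2b->3.
abcc: 2c undefined. 2c->0: no, abcc/ba meet in 0. 2c->1: ok.
abcba: 3a undefined. 3a->0: no, a/abcbaa meet in 1. 3a->1: no, a/cbcba meet in 1. 3a->2: no, bc/cbcba meet in 2. 3a->3: ok.
abcbb: 3b undefined. 3b->0: no, bc/abcbbac meet in 2. 3b->1: no, a/abcbbcc meet in 1. 3b->2: no, bc/abcbbcc meet in 2. 3b->3: ok.
abcbc: 3c undefined. 3c->0: no, a/abcbcb meet in 1. 3c->1: no, bc/abcbbcc meet in 2. 3c->2: no, bc/abcbbac meet in 2. 3c->3: ok.
All examples now run through 4 states with every (state, symbol) defined. Accept strings end in {1,2}, Reject strings end in {0,3}; accept={1,2}.

states=4 start=0 accept={1,2} delta: 0a->1 0b->1 0c->0 1a->0 1b->1 1c->2 2a->0 2b->3 2c->1 3a->3 3b->3 3c->3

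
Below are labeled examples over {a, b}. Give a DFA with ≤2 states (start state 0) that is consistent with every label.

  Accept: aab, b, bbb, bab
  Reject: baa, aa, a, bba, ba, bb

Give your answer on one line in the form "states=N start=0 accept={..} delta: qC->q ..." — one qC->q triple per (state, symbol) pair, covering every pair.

State merging on the prefix tree: take the shortest (then alphabetical) example prefix whose next move is undefined and point that move at state 0, else 1, else 2, ...; a target is out if some Accept/Reject pair would then sit in one state with the same input left (inseparable). If every existing state is out, open a new one.
a: 0a undefined. 0a->0: ok.
b: 0b undefined. 0b->0: no, aab/baa meet in 0. Open state 1: 0b->1.
ba: 1a undefined. 1a->0: ok.
bb: 1b undefined. 1b->0: ok.
All examples now run through 2 states with every (state, symbol) defined. Accept strings end in {1}, Reject strings end in {0}; accept={1}.

states=2 start=0 accept={1} delta: 0a->0 0b->1 1a->0 1b->0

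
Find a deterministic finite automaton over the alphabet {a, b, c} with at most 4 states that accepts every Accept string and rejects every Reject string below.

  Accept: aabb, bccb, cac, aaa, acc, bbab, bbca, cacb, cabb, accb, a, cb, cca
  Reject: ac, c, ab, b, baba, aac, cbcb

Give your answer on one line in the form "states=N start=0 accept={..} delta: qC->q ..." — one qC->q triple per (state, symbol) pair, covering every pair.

states=4 start=0 accept={0,2,3} delta: 0a->0 0b->1 0c->1 1a->1 1b->2 1c->3 2a->1 2b->0 2c->0 3a->0 3b->0 3c->1

Grow the machine one transition at a time. Run the examples from 0; the earliest place one falls off (shortest prefix, ties alphabetical) gets sent to the lowest-numbered state that keeps every Accept/Reject pair distinguishable — a pair clashes when both reach the same state with identical unread suffix — and to a fresh state only if none does.
a: 0a undefined. 0a->0: ok.
b: 0b undefined. 0b->0: no, aabb/ab meet in 0. Open state 1: 0b->1.
c: 0c undefined. 0c->0: no, cac/ac meet in 0. 0c->1: ok.
ba: 1a undefined. 1a->0: no, cac/ac meet in 1. 1a->1: ok.
bb: 1b undefined. 1b->0: no, aabb/baba meet in 0. 1b->1: no, aabb/ac meet in 1. Open state 2: 1b->2.
bc: 1c undefined. 1c->0: no, cacb/ac meet in 1. 1c->1: no, cac/ac meet in 1. 1c->2: no, bccb/cbcb meet in 2 with "cb" left. Open state 3: 1c->3.
bba: 2a undefined. 2a->0: no, aaa/baba meet in 0. 2a->1: ok.
bbc: 2c undefined. 2c->0: ok.
bcc: 3c undefined. 3c->0: no, bccb/ac meet in 1. 3c->1: ok.
cca: 3a undefined. 3a->0: ok.
accb: 3b undefined. 3b->0: ok.
cabb: 2b undefined. 2b->0: ok.
All examples now run through 4 states with every (state, symbol) defined. Accept strings end in {0,2,3}, Reject strings end in {1}; accept={0,2,3}.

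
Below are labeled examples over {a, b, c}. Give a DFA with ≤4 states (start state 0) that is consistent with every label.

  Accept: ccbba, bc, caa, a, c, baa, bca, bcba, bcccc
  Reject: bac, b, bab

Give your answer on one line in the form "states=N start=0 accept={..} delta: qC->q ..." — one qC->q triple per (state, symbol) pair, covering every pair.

states=3 start=0 accept={0,2} delta: 0a->0 0b->1 0c->0 1a->2 1b->0 1c->0 2a->0 2b->1 2c->1

Fold the examples into a partial DFA from state 0: repeatedly fix the first undefined (state, symbol) met by the shortest-then-alphabetical prefix, trying targets in increasing order and rejecting any under which an Accept and a Reject string meet in one state with the same remainder; add a state when all current targets are rejected. Accepting states are where Accept strings end.
a: 0a undefined. 0a->0: ok.
b: 0b undefined. 0b->0: no, bc/bac meet in 0 with "c" left. Open state 1: 0b->1.
c: 0c undefined. 0c->0: ok.
ba: 1a undefined. 1a->0: no, caa/bac meet in 0. 1a->1: no, bc/bac meet in 1 with "c" left. Open state 2: 1a->2.
bc: 1c undefined. 1c->0: ok.
baa: 2a undefined. 2a->0: ok.
bab: 2b undefined. 2b->0: no, bc/bab meet in 0. 2b->1: ok.
bac: 2c undefined. 2c->0: no, bc/bac meet in 0. 2c->1: ok.
ccbb: 1b undefined. 1b->0: ok.
All examples now run through 3 states with every (state, symbol) defined. Accept strings end in {0,2}, Reject strings end in {1}; accept={0,2}.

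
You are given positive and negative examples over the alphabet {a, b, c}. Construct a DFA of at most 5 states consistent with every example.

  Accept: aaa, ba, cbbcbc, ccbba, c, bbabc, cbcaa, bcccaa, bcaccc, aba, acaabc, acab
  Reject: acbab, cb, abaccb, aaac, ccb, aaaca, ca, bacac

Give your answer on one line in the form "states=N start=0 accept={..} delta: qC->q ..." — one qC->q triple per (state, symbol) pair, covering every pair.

states=4 start=0 accept={1} delta: 0a->1 0b->0 0c->1 1a->0 1b->0 1c->2 2a->3 2b->0 2c->1 3a->0 3b->1 3c->0

Grow the machine one transition at a time. Run the examples from 0; the earliest place one falls off (shortest prefix, ties alphabetical) gets sent to the lowest-numbered state that keeps every Accept/Reject pair distinguishable — a pair clashes when both reach the same state with identical unread suffix — and to a fresh state only if none does.
a: 0a undefined. 0a->0: no, c/aaac meet in 0 with "c" left. Open state 1: 0a->1.
b: 0b undefined. 0b->0: ok.
c: 0c undefined. 0c->0: no, ba/ca meet in 1. 0c->1: ok.
aa: 1a undefined. 1a->0: ok.
ab: 1b undefined. 1b->0: ok.
ac: 1c undefined. 1c->0: no, aaa/aaaca meet in 1. 1c->1: no, aaa/aaac meet in 1. Open state 2: 1c->2.
aca: 2a undefined. 2a->0: no, aaa/bacac meet in 1. 2a->1: no, aaa/aaaca meet in 1. 2a->2: no, bcaccc/bacac meet in 2 with "c" left. Open state 3: 2a->3.
acb: 2b undefined. 2b->0: ok.
acaa: 3a undefined. 3a->0: ok.
acab: 3b undefined. 3b->0: no, acab/acbab meet in 0. 3b->1: ok.
bccc: 2c undefined. 2c->0: no, bcccaa/acbab meet in 0. 2c->1: ok.
bacac: 3c undefined. 3c->0: ok.
All examples now run through 4 states with every (state, symbol) defined. Accept strings end in {1}, Reject strings end in {0,2,3}; accept={1}.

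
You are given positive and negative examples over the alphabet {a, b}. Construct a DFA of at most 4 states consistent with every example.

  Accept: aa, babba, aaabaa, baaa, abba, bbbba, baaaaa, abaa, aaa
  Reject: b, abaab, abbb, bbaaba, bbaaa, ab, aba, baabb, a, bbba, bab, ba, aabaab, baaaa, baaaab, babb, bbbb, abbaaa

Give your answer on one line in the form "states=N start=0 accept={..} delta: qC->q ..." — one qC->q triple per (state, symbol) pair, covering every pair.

State merging on the prefix tree: take the shortest (then alphabetical) example prefix whose next move is undefined and point that move at state 0, else 1, else 2, ...; a target is out if some Accept/Reject pair would then sit in one state with the same input left (inseparable). If every existing state is out, open a new one.
a: 0a undefined. 0a->0: no, aa/a meet in 0. Open state 1: 0a->1.
b: 0b undefined. 0b->0: no, baaa/bbaaa meet in 1 with "aa" left. 0b->1: no, aa/ba meet in 1 with "a" left. Open state 2: 0b->2.
aa: 1a undefined. 1a->0: no, aaa/a meet in 1. 1a->1: no, aa/a meet in 1. 1a->2: no, aa/b meet in 2. Open state 3: 1a->3.
ab: 1b undefined. 1b->0: no, baaa/abbaaa meet in 2 with "aaa" left. 1b->1: no, aa/aba meet in 3. 1b->2: ok.
ba: 2a undefined. 2a->0: no, abaa/a meet in 1. 2a->1: ok.
bb: 2b undefined. 2b->0: no, babba/aba meet in 1. 2b->1: ok.
aaa: 3a undefined. 3a->0: ok.
aab: 3b undefined. 3b->0: no, baaa/abaab meet in 0. 3b->1: ok.
All examples now run through 4 states with every (state, symbol) defined. Accept strings end in {0,3}, Reject strings end in {1,2}; accept={0,3}.

states=4 start=0 accept={0,3} delta: 0a->1 0b->2 1a->3 1b->2 2a->1 2b->1 3a->0 3b->1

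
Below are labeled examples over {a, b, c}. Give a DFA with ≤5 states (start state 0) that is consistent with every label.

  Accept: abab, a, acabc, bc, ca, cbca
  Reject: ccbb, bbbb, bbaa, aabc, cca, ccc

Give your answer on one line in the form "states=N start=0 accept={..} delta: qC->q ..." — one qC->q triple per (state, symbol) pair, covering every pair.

states=4 start=0 accept={1,2} delta: 0a->1 0b->0 0c->2 1a->3 1b->1 1c->2 2a->1 2b->0 2c->3 3a->0 3b->2 3c->0

Fold the examples into a partial DFA from state 0: repeatedly fix the first undefined (state, symbol) met by the shortest-then-alphabetical prefix, trying targets in increasing order and rejecting any under which an Accept and a Reject string meet in one state with the same remainder; add a state when all current targets are rejected. Accepting states are where Accept strings end.
a: 0a undefined. 0a->0: no, bc/aabc meet in 0 with "bc" left. Open state 1: 0a->1.
b: 0b undefined. 0b->0: ok.
c: 0c undefined. 0c->0: no, a/cca meet in 1. 0c->1: no, ca/bbaa meet in 1 with "a" left. Open state 2: 0c->2.
aa: 1a undefined. 1a->0: no, bc/aabc meet in 2. 1a->1: no, a/bbaa meet in 1. 1a->2: no, bc/bbaa meet in 2. Open state 3: 1a->3.
ab: 1b undefined. 1b->0: no, abab/bbbb meet in 0. 1b->1: ok.
ac: 1c undefined. 1c->0: no, acabc/bbbb meet in 0. 1c->1: no, acabc/aabc meet in 3 with "bc" left. 1c->2: ok.
ca: 2a undefined. 2a->0: no, ca/bbbb meet in 0. 2a->1: ok.
cb: 2b undefined. 2b->0: ok.
cc: 2c undefined. 2c->0: no, a/cca meet in 1. 2c->1: no, a/ccbb meet in 1. 2c->2: no, a/cca meet in 1. 2c->3: ok.
aab: 3b undefined. 3b->0: no, abab/ccbb meet in 0. 3b->1: no, abab/ccbb meet in 1. 3b->2: ok.
cca: 3a undefined. 3a->0: ok.
ccc: 3c undefined. 3c->0: ok.
All examples now run through 4 states with every (state, symbol) defined. Accept strings end in {1,2}, Reject strings end in {0,3}; accept={1,2}.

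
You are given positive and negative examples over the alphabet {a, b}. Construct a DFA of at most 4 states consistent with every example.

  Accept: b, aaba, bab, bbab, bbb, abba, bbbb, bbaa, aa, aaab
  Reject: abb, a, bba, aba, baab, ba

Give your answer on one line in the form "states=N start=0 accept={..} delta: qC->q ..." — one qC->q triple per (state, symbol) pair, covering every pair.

states=3 start=0 accept={0,2} delta: 0a->1 0b->0 1a->2 1b->2 2a->1 2b->1

State merging on the prefix tree: take the shortest (then alphabetical) example prefix whose next move is undefined and point that move at state 0, else 1, else 2, ...; a target is out if some Accept/Reject pair would then sit in one state with the same input left (inseparable). If every existing state is out, open a new one.
a: 0a undefined. 0a->0: no, aaba/aba meet in 0 with "ba" left. Open state 1: 0a->1.
b: 0b undefined. 0b->0: ok.
aa: 1a undefined. 1a->0: no, b/baab meet in 0. 1a->1: no, aaba/aba meet in 1 with "ba" left. Open state 2: 1a->2.
ab: 1b undefined. 1b->0: no, b/abb meet in 0. 1b->1: no, bab/abb meet in 1. 1b->2: ok.
aaa: 2a undefined. 2a->0: no, b/aba meet in 0. 2a->1: ok.
aab: 2b undefined. 2b->0: no, b/abb meet in 0. 2b->1: ok.
All examples now run through 3 states with every (state, symbol) defined. Accept strings end in {0,2}, Reject strings end in {1}; accept={0,2}.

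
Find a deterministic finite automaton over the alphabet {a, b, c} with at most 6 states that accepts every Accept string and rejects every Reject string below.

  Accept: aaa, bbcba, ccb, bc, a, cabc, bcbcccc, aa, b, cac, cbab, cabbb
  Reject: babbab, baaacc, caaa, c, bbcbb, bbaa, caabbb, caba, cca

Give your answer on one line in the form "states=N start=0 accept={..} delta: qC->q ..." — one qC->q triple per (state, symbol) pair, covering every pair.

states=6 start=0 accept={0,1} delta: 0a->0 0b->1 0c->2 1a->0 1b->2 1c->0 2a->3 2b->0 2c->4 3a->2 3b->5 3c->0 4a->2 4b->1 4c->0 5a->2 5b->0 5c->0

Grow the machine one transition at a time. Run the examples from 0; the earliest place one falls off (shortest prefix, ties alphabetical) gets sent to the lowest-numbered state that keeps every Accept/Reject pair distinguishable — a pair clashes when both reach the same state with identical unread suffix — and to a fresh state only if none does.
a: 0a undefined. 0a->0: ok.
b: 0b undefined. 0b->0: no, aaa/babbab meet in 0. Open state 1: 0b->1.
c: 0c undefined. 0c->0: no, aaa/caaa meet in 0. 0c->1: no, b/c meet in 1. Open state 2: 0c->2.
ba: 1a undefined. 1a->0: ok.
bb: 1b undefined. 1b->0: no, aaa/bbaa meet in 0. 1b->1: no, aaa/bbaa meet in 0. 1b->2: ok.
bc: 1c undefined. 1c->0: ok.
ca: 2a undefined. 2a->0: no, aaa/caaa meet in 0. 2a->1: no, aaa/caaa meet in 0. 2a->2: no, cac/baaacc meet in 2 with "c" left. Open state 3: 2a->3.
cb: 2b undefined. 2b->0: ok.
cc: 2c undefined. 2c->0: no, aaa/baaacc meet in 0. 2c->1: no, aaa/bbcbb meet in 0. 2c->2: no, bcbcccc/baaacc meet in 2. 2c->3: no, bbcba/caba meet in 3 with "ba" left. Open state 4: 2c->4.
caa: 3a undefined. 3a->0: no, aaa/caaa meet in 0. 3a->1: no, aaa/caaa meet in 0. 3a->2: ok.
cab: 3b undefined. 3b->0: no, aaa/babbab meet in 0. 3b->1: no, aaa/caba meet in 0. 3b->2: no, cabc/baaacc meet in 4. 3b->3: no, cabbb/babbab meet in 3. 3b->4: no, cabbb/bbcbb meet in 4 with "bb" left. Open state 5: 3b->5.
cac: 3c undefined. 3c->0: ok.
cca: 4a undefined. 4a->0: no, aaa/cca meet in 0. 4a->1: no, b/cca meet in 1. 4a->2: ok.
ccb: 4b undefined. 4b->0: no, b/bbcbb meet in 1. 4b->1: ok.
caba: 5a undefined. 5a->0: no, aaa/caba meet in 0. 5a->1: no, ccb/caba meet in 1. 5a->2: ok.
cabb: 5b undefined. 5b->0: ok.
cabc: 5c undefined. 5c->0: ok.
bcbcccc: 4c undefined. 4c->0: ok.
All examples now run through 6 states with every (state, symbol) defined. Accept strings end in {0,1}, Reject strings end in {2,3,4,5}; accept={0,1}.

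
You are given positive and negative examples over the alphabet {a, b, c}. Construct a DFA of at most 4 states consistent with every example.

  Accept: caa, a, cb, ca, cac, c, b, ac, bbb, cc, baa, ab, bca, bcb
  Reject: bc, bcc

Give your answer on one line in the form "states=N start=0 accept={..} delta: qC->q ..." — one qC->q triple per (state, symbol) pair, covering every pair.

states=3 start=0 accept={0,1} delta: 0a->0 0b->1 0c->0 1a->0 1b->0 1c->2 2a->0 2b->0 2c->2

Fold the examples into a partial DFA from state 0: repeatedly fix the first undefined (state, symbol) met by the shortest-then-alphabetical prefix, trying targets in increasing order and rejecting any under which an Accept and a Reject string meet in one state with the same remainder; add a state when all current targets are rejected. Accepting states are where Accept strings end.
a: 0a undefined. 0a->0: ok.
b: 0b undefined. 0b->0: no, c/bc meet in 0 with "c" left. Open state 1: 0b->1.
c: 0c undefined. 0c->0: ok.
ba: 1a undefined. 1a->0: ok.
bb: 1b undefined. 1b->0: ok.
bc: 1c undefined. 1c->0: no, caa/bc meet in 0. 1c->1: no, cb/bc meet in 1. Open state 2: 1c->2.
bca: 2a undefined. 2a->0: ok.
bcb: 2b undefined. 2b->0: ok.
bcc: 2c undefined. 2c->0: no, caa/bcc meet in 0. 2c->1: no, cb/bcc meet in 1. 2c->2: ok.
All examples now run through 3 states with every (state, symbol) defined. Accept strings end in {0,1}, Reject strings end in {2}; accept={0,1}.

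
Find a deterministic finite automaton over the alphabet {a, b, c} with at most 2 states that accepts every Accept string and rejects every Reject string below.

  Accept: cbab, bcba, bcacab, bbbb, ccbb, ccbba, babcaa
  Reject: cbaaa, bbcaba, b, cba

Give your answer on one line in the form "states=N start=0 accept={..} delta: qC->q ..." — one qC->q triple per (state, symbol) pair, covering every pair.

states=2 start=0 accept={0} delta: 0a->0 0b->1 0c->0 1a->1 1b->0 1c->1

State merging on the prefix tree: take the shortest (then alphabetical) example prefix whose next move is undefined and point that move at state 0, else 1, else 2, ...; a target is out if some Accept/Reject pair would then sit in one state with the same input left (inseparable). If every existing state is out, open a new one.
b: 0b undefined. 0b->0: no, bcba/cba meet in 0 with "cba" left. Open state 1: 0b->1.
c: 0c undefined. 0c->0: ok.
ba: 1a undefined. 1a->0: no, cbab/b meet in 1. 1a->1: ok.
bb: 1b undefined. 1b->0: ok.
bc: 1c undefined. 1c->0: no, bcba/cbaaa meet in 1. 1c->1: ok.
bbca: 0a undefined. 0a->0: ok.
All examples now run through 2 states with every (state, symbol) defined. Accept strings end in {0}, Reject strings end in {1}; accept={0}.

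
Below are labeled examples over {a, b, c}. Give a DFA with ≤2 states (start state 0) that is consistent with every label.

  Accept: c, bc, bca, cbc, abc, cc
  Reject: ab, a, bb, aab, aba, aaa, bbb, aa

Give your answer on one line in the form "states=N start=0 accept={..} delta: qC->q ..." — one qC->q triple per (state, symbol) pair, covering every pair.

states=2 start=0 accept={1} delta: 0a->0 0b->0 0c->1 1a->1 1b->0 1c->1

Fold the examples into a partial DFA from state 0: repeatedly fix the first undefined (state, symbol) met by the shortest-then-alphabetical prefix, trying targets in increasing order and rejecting any under which an Accept and a Reject string meet in one state with the same remainder; add a state when all current targets are rejected. Accepting states are where Accept strings end.
a: 0a undefined. 0a->0: ok.
b: 0b undefined. 0b->0: ok.
c: 0c undefined. 0c->0: no, c/ab meet in 0. Open state 1: 0c->1.
cb: 1b undefined. 1b->0: ok.
cc: 1c undefined. 1c->0: no, cc/ab meet in 0. 1c->1: ok.
bca: 1a undefined. 1a->0: no, bca/ab meet in 0. 1a->1: ok.
All examples now run through 2 states with every (state, symbol) defined. Accept strings end in {1}, Reject strings end in {0}; accept={1}.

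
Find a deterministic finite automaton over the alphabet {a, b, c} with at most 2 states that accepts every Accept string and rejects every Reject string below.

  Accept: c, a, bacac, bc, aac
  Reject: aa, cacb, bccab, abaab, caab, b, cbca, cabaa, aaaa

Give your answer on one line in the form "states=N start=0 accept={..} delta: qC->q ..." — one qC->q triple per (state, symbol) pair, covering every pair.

states=2 start=0 accept={1} delta: 0a->1 0b->0 0c->1 1a->0 1b->0 1c->1

Grow the machine one transition at a time. Run the examples from 0; the earliest place one falls off (shortest prefix, ties alphabetical) gets sent to the lowest-numbered state that keeps every Accept/Reject pair distinguishable — a pair clashes when both reach the same state with identical unread suffix — and to a fresh state only if none does.
a: 0a undefined. 0a->0: no, a/aa meet in 0. Open state 1: 0a->1.
b: 0b undefined. 0b->0: ok.
c: 0c undefined. 0c->0: no, c/b meet in 0. 0c->1: ok.
aa: 1a undefined. 1a->0: ok.
ab: 1b undefined. 1b->0: ok.
bac: 1c undefined. 1c->0: no, bacac/aa meet in 0. 1c->1: ok.
All examples now run through 2 states with every (state, symbol) defined. Accept strings end in {1}, Reject strings end in {0}; accept={1}.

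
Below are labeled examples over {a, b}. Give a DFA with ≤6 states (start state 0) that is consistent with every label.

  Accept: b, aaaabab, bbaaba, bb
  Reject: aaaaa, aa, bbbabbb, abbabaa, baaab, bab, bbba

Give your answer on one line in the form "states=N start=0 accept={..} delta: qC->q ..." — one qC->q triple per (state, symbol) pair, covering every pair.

states=3 start=0 accept={0} delta: 0a->1 0b->0 1a->1 1b->2 2a->0 2b->1

Grow the machine one transition at a time. Run the examples from 0; the earliest place one falls off (shortest prefix, ties alphabetical) gets sent to the lowest-numbered state that keeps every Accept/Reject pair distinguishable — a pair clashes when both reach the same state with identical unread suffix — and to a fresh state only if none does.
a: 0a undefined. 0a->0: no, aaaabab/bab meet in 0 with "bab" left. Open state 1: 0a->1.
b: 0b undefined. 0b->0: ok.
aa: 1a undefined. 1a->0: no, b/aa meet in 0. 1a->1: ok.
ab: 1b undefined. 1b->0: no, b/bbbabbb meet in 0. 1b->1: no, aaaabab/aaaaa meet in 1. Open state 2: 1b->2.
abb: 2b undefined. 2b->0: no, b/bbbabbb meet in 0. 2b->1: ok.
aaaaba: 2a undefined. 2a->0: ok.
All examples now run through 3 states with every (state, symbol) defined. Accept strings end in {0}, Reject strings end in {1,2}; accept={0}.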